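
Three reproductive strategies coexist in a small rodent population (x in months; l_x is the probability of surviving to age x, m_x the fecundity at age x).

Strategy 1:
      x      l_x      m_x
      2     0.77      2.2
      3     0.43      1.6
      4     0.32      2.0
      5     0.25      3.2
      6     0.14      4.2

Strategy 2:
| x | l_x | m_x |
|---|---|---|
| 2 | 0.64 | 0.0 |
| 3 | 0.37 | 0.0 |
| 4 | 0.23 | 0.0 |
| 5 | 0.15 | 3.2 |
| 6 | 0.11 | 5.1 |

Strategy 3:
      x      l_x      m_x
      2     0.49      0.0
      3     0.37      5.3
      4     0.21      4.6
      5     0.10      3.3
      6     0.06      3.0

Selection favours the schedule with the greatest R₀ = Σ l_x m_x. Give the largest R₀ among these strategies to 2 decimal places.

4.41

Strategy 1: R₀ = 0.77×2.2 + 0.43×1.6 + 0.32×2.0 + 0.25×3.2 + 0.14×4.2 = 4.4100
Strategy 2: R₀ = 0.64×0.0 + 0.37×0.0 + 0.23×0.0 + 0.15×3.2 + 0.11×5.1 = 1.0410
Strategy 3: R₀ = 0.49×0.0 + 0.37×5.3 + 0.21×4.6 + 0.10×3.3 + 0.06×3.0 = 3.4370
Highest R₀: strategy 1 with 4.4100.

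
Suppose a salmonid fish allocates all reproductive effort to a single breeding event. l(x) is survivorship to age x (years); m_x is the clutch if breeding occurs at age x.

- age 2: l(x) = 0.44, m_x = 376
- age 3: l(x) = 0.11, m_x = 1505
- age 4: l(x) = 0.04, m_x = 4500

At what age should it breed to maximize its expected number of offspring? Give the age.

4

Expected offspring if breeding at age x = l(x) × m_x:
  age 2: 0.44 × 376 = 165.440
  age 3: 0.11 × 1505 = 165.550
  age 4: 0.04 × 4500 = 180.000
Maximum at age 4 (180.000).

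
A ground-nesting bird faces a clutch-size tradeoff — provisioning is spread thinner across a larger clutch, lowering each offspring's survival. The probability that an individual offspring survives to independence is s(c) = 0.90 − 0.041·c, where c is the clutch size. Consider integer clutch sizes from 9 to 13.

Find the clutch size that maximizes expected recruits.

Expected recruits = c × s(c):
  c=9: 9 × 0.531 = 4.779
  c=10: 10 × 0.490 = 4.900
  c=11: 11 × 0.449 = 4.939
  c=12: 12 × 0.408 = 4.896
  c=13: 13 × 0.367 = 4.771
Maximum at c = 11 (4.939 recruits).

11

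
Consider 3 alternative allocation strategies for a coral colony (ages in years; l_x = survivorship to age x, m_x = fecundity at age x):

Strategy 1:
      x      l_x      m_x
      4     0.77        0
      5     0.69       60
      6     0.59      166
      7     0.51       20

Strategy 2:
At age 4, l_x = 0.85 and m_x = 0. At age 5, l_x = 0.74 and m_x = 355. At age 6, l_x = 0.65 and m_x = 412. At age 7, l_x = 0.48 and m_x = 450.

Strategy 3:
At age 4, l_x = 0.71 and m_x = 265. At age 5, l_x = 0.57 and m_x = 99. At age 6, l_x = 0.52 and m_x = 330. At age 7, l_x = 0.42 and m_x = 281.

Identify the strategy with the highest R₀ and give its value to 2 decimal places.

746.50

Strategy 1: R₀ = 0.77×0 + 0.69×60 + 0.59×166 + 0.51×20 = 149.5400
Strategy 2: R₀ = 0.85×0 + 0.74×355 + 0.65×412 + 0.48×450 = 746.5000
Strategy 3: R₀ = 0.71×265 + 0.57×99 + 0.52×330 + 0.42×281 = 534.2000
Highest R₀: strategy 2 with 746.5000.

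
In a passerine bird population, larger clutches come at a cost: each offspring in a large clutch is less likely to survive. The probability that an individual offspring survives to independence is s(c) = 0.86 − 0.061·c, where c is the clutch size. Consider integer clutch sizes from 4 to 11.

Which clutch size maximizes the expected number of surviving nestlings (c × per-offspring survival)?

Expected surviving nestlings = c × s(c):
  c=4: 4 × 0.616 = 2.464
  c=5: 5 × 0.555 = 2.775
  c=6: 6 × 0.494 = 2.964
  c=7: 7 × 0.433 = 3.031
  c=8: 8 × 0.372 = 2.976
  c=9: 9 × 0.311 = 2.799
  c=10: 10 × 0.250 = 2.500
  c=11: 11 × 0.189 = 2.079
Maximum at c = 7 (3.031 surviving nestlings).

7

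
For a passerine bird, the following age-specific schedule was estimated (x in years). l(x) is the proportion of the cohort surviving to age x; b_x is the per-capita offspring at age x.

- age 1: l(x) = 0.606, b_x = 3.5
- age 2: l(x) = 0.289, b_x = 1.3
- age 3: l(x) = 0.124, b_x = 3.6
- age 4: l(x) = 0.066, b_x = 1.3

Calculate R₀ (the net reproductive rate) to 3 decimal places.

R₀ = Σ l(x) b_x:
  age 1: 0.606 × 3.5 = 2.1210
  age 2: 0.289 × 1.3 = 0.3757
  age 3: 0.124 × 3.6 = 0.4464
  age 4: 0.066 × 1.3 = 0.0858
R₀ = 2.1210 + 0.3757 + 0.4464 + 0.0858 = 3.0289

3.029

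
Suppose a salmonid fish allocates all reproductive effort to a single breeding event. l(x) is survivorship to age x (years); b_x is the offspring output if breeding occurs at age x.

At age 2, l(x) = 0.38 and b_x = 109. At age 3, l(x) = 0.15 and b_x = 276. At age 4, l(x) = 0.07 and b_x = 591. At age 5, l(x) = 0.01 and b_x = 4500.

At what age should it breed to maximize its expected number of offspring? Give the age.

Expected offspring if breeding at age x = l(x) × b_x:
  age 2: 0.38 × 109 = 41.420
  age 3: 0.15 × 276 = 41.400
  age 4: 0.07 × 591 = 41.370
  age 5: 0.01 × 4500 = 45.000
Maximum at age 5 (45.000).

5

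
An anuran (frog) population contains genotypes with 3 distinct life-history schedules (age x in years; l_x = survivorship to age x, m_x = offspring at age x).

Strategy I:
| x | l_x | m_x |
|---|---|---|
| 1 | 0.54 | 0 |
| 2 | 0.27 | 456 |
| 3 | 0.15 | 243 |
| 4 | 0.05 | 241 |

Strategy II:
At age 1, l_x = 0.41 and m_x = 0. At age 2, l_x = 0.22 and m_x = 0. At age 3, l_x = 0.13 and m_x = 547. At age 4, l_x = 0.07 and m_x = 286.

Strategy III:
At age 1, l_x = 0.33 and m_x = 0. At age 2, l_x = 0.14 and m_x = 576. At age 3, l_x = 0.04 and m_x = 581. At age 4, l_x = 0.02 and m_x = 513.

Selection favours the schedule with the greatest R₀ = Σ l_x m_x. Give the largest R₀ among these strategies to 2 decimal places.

171.62

Strategy I: R₀ = 0.54×0 + 0.27×456 + 0.15×243 + 0.05×241 = 171.6200
Strategy II: R₀ = 0.41×0 + 0.22×0 + 0.13×547 + 0.07×286 = 91.1300
Strategy III: R₀ = 0.33×0 + 0.14×576 + 0.04×581 + 0.02×513 = 114.1400
Highest R₀: strategy I with 171.6200.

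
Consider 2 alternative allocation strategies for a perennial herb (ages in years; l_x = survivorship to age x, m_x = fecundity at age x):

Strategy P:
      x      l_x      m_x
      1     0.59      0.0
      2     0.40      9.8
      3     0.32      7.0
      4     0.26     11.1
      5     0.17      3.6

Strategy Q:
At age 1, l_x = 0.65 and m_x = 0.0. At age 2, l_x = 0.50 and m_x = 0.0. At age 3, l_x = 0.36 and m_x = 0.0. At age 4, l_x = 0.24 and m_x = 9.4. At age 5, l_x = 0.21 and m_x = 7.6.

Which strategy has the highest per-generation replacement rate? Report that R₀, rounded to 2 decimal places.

9.66

Strategy P: R₀ = 0.59×0.0 + 0.40×9.8 + 0.32×7.0 + 0.26×11.1 + 0.17×3.6 = 9.6580
Strategy Q: R₀ = 0.65×0.0 + 0.50×0.0 + 0.36×0.0 + 0.24×9.4 + 0.21×7.6 = 3.8520
Highest R₀: strategy P with 9.6580.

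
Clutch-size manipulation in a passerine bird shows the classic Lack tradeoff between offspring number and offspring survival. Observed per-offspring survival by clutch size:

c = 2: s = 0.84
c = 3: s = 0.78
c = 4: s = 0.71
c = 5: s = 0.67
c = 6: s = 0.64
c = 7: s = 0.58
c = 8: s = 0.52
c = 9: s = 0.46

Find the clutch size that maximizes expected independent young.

Expected independent young = c × s(c):
  c=2: 2 × 0.84 = 1.680
  c=3: 3 × 0.78 = 2.340
  c=4: 4 × 0.71 = 2.840
  c=5: 5 × 0.67 = 3.350
  c=6: 6 × 0.64 = 3.840
  c=7: 7 × 0.58 = 4.060
  c=8: 8 × 0.52 = 4.160
  c=9: 9 × 0.46 = 4.140
Maximum at c = 8 (4.160 independent young).

8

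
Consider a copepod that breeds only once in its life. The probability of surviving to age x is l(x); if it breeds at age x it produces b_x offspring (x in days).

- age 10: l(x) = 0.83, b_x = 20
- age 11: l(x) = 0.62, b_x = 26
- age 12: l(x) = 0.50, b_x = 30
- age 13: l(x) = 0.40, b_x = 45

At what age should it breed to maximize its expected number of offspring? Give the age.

13

Expected offspring if breeding at age x = l(x) × b_x:
  age 10: 0.83 × 20 = 16.600
  age 11: 0.62 × 26 = 16.120
  age 12: 0.50 × 30 = 15.000
  age 13: 0.40 × 45 = 18.000
Maximum at age 13 (18.000).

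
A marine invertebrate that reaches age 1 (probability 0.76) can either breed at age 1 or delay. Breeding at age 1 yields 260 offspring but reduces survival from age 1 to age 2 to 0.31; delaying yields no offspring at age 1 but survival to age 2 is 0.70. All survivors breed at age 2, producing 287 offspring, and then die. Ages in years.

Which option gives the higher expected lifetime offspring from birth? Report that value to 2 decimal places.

265.22

breed at age 1: R₀ = 0.76 × (260 + 0.31 × 287) = 0.76 × 348.9700 = 265.2172
delay to age 2: R₀ = 0.76 × (0.70 × 287) = 0.76 × 200.9000 = 152.6840
Higher: breed at age 1 (265.2172).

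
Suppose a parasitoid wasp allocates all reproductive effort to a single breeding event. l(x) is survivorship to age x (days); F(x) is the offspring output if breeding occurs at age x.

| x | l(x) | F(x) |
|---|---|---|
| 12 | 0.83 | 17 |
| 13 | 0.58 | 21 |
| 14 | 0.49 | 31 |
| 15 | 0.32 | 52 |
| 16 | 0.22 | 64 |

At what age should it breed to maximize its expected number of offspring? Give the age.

15

Expected offspring if breeding at age x = l(x) × F(x):
  age 12: 0.83 × 17 = 14.110
  age 13: 0.58 × 21 = 12.180
  age 14: 0.49 × 31 = 15.190
  age 15: 0.32 × 52 = 16.640
  age 16: 0.22 × 64 = 14.080
Maximum at age 15 (16.640).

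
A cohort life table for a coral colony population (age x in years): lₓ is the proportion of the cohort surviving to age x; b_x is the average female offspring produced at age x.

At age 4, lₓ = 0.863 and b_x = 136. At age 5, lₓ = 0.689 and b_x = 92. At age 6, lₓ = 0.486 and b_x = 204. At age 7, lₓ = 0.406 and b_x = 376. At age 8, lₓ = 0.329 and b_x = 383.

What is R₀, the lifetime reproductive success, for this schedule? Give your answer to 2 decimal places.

558.56

R₀ = Σ lₓ b_x:
  age 4: 0.863 × 136 = 117.3680
  age 5: 0.689 × 92 = 63.3880
  age 6: 0.486 × 204 = 99.1440
  age 7: 0.406 × 376 = 152.6560
  age 8: 0.329 × 383 = 126.0070
R₀ = 117.3680 + 63.3880 + 99.1440 + 152.6560 + 126.0070 = 558.5630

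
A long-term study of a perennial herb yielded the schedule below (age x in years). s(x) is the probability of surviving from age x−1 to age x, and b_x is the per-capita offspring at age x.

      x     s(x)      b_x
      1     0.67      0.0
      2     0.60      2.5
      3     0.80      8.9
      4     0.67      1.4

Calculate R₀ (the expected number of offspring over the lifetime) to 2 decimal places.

Survivorship from birth: l_x = s_1·s_2·…·s_x.
  l_1 = 0.67000
  l_2 = 0.40200
  l_3 = 0.32160
  l_4 = 0.21547
R₀ = Σ l_x b_x:
  age 1: 0.67000 × 0.0 = 0.0000
  age 2: 0.40200 × 2.5 = 1.0050
  age 3: 0.32160 × 8.9 = 2.8622
  age 4: 0.21547 × 1.4 = 0.3017
R₀ = 0.0000 + 1.0050 + 2.8622 + 0.3017 = 4.1689

4.17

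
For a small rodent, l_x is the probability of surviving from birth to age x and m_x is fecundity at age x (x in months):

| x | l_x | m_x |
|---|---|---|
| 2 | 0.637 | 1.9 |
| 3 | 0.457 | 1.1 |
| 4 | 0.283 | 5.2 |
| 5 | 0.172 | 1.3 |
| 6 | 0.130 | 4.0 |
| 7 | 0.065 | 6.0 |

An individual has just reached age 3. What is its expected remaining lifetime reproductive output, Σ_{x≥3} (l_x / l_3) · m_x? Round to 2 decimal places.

6.80

l_3 = 0.457. Conditional survival from age 3 to x is l_x / l_3.
  x=3: (0.457/0.457) × 1.1 = 1.1000
  x=4: (0.283/0.457) × 5.2 = 3.2201
  x=5: (0.172/0.457) × 1.3 = 0.4893
  x=6: (0.130/0.457) × 4.0 = 1.1379
  x=7: (0.065/0.457) × 6.0 = 0.8534
Sum = 1.1000 + 3.2201 + 0.4893 + 1.1379 + 0.8534 = 6.8007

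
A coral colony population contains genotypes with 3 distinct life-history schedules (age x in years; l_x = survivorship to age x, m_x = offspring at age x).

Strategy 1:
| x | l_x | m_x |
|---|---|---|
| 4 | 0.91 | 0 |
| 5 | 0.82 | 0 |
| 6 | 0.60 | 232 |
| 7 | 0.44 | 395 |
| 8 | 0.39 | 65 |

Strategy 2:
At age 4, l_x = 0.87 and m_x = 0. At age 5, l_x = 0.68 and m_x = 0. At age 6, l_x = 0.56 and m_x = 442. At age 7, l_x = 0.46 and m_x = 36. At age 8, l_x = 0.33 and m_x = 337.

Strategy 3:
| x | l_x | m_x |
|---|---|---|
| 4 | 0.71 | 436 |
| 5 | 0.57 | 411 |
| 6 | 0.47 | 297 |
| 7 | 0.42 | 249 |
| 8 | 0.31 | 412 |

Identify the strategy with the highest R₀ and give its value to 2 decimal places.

Strategy 1: R₀ = 0.91×0 + 0.82×0 + 0.60×232 + 0.44×395 + 0.39×65 = 338.3500
Strategy 2: R₀ = 0.87×0 + 0.68×0 + 0.56×442 + 0.46×36 + 0.33×337 = 375.2900
Strategy 3: R₀ = 0.71×436 + 0.57×411 + 0.47×297 + 0.42×249 + 0.31×412 = 915.7200
Highest R₀: strategy 3 with 915.7200.

915.72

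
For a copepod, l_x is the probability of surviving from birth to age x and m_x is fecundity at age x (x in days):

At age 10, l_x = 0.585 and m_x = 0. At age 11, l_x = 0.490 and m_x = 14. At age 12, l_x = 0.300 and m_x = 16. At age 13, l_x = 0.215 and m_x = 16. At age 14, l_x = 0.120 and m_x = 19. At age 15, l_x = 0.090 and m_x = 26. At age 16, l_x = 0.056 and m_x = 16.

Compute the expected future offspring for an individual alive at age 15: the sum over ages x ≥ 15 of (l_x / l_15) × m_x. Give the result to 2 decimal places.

l_15 = 0.090. Conditional survival from age 15 to x is l_x / l_15.
  x=15: (0.090/0.090) × 26 = 26.0000
  x=16: (0.056/0.090) × 16 = 9.9556
Sum = 26.0000 + 9.9556 = 35.9556

35.96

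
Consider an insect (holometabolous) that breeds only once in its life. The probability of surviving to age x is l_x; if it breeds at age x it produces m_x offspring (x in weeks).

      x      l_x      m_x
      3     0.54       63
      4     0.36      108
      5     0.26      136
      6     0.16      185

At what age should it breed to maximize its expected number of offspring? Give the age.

4

Expected offspring if breeding at age x = l_x × m_x:
  age 3: 0.54 × 63 = 34.020
  age 4: 0.36 × 108 = 38.880
  age 5: 0.26 × 136 = 35.360
  age 6: 0.16 × 185 = 29.600
Maximum at age 4 (38.880).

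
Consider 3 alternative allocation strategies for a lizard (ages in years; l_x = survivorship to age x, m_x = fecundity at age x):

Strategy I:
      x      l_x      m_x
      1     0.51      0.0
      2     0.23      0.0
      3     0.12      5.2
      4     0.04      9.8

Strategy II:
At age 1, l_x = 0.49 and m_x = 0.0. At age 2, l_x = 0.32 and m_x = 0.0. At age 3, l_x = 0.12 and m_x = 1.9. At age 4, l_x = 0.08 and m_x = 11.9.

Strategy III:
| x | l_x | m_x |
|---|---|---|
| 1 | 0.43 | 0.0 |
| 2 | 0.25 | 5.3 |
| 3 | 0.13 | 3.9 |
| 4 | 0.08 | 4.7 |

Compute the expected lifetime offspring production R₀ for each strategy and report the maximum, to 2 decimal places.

2.21

Strategy I: R₀ = 0.51×0.0 + 0.23×0.0 + 0.12×5.2 + 0.04×9.8 = 1.0160
Strategy II: R₀ = 0.49×0.0 + 0.32×0.0 + 0.12×1.9 + 0.08×11.9 = 1.1800
Strategy III: R₀ = 0.43×0.0 + 0.25×5.3 + 0.13×3.9 + 0.08×4.7 = 2.2080
Highest R₀: strategy III with 2.2080.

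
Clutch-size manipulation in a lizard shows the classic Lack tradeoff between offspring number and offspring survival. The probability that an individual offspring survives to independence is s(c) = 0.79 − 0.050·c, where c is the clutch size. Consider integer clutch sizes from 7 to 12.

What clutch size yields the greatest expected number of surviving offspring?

Expected surviving offspring = c × s(c):
  c=7: 7 × 0.440 = 3.080
  c=8: 8 × 0.390 = 3.120
  c=9: 9 × 0.340 = 3.060
  c=10: 10 × 0.290 = 2.900
  c=11: 11 × 0.240 = 2.640
  c=12: 12 × 0.190 = 2.280
Maximum at c = 8 (3.120 surviving offspring).

8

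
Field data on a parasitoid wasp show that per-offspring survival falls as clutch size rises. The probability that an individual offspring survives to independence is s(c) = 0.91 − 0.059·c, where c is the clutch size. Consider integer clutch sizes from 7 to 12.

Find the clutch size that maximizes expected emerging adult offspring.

Expected emerging adult offspring = c × s(c):
  c=7: 7 × 0.497 = 3.479
  c=8: 8 × 0.438 = 3.504
  c=9: 9 × 0.379 = 3.411
  c=10: 10 × 0.320 = 3.200
  c=11: 11 × 0.261 = 2.871
  c=12: 12 × 0.202 = 2.424
Maximum at c = 8 (3.504 emerging adult offspring).

8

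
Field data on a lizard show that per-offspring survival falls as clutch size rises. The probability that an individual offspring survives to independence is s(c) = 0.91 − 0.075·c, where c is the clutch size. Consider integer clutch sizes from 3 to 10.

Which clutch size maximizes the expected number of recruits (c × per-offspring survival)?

6

Expected recruits = c × s(c):
  c=3: 3 × 0.685 = 2.055
  c=4: 4 × 0.610 = 2.440
  c=5: 5 × 0.535 = 2.675
  c=6: 6 × 0.460 = 2.760
  c=7: 7 × 0.385 = 2.695
  c=8: 8 × 0.310 = 2.480
  c=9: 9 × 0.235 = 2.115
  c=10: 10 × 0.160 = 1.600
Maximum at c = 6 (2.760 recruits).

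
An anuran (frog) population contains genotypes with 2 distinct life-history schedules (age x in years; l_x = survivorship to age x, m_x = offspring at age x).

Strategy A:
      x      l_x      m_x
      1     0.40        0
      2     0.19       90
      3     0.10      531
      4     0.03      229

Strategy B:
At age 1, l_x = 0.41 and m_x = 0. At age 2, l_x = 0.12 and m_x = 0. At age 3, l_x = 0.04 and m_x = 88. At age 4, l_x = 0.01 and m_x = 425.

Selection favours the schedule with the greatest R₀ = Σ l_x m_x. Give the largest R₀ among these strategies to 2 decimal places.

Strategy A: R₀ = 0.40×0 + 0.19×90 + 0.10×531 + 0.03×229 = 77.0700
Strategy B: R₀ = 0.41×0 + 0.12×0 + 0.04×88 + 0.01×425 = 7.7700
Highest R₀: strategy A with 77.0700.

77.07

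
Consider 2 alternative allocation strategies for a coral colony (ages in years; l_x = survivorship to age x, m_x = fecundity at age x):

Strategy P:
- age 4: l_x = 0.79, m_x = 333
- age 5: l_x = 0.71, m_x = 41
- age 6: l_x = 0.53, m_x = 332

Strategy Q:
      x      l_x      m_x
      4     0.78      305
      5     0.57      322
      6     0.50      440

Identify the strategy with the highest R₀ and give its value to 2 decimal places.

Strategy P: R₀ = 0.79×333 + 0.71×41 + 0.53×332 = 468.1400
Strategy Q: R₀ = 0.78×305 + 0.57×322 + 0.50×440 = 641.4400
Highest R₀: strategy Q with 641.4400.

641.44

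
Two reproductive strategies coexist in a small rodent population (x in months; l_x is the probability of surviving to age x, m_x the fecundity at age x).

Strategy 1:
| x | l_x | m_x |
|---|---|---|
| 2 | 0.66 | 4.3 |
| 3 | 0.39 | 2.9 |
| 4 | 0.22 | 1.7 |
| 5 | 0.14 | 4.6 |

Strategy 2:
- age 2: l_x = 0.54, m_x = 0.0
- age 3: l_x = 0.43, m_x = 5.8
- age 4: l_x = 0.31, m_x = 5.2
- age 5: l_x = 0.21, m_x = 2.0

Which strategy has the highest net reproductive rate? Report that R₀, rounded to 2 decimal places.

Strategy 1: R₀ = 0.66×4.3 + 0.39×2.9 + 0.22×1.7 + 0.14×4.6 = 4.9870
Strategy 2: R₀ = 0.54×0.0 + 0.43×5.8 + 0.31×5.2 + 0.21×2.0 = 4.5260
Highest R₀: strategy 1 with 4.9870.

4.99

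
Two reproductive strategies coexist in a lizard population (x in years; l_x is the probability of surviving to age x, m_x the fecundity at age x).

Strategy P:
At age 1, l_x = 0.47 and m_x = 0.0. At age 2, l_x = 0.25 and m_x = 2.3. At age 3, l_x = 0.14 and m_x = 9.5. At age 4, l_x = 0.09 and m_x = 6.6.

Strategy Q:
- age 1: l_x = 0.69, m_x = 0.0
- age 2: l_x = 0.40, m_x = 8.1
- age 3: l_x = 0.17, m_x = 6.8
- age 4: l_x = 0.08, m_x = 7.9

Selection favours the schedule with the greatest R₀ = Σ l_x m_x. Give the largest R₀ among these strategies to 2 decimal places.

Strategy P: R₀ = 0.47×0.0 + 0.25×2.3 + 0.14×9.5 + 0.09×6.6 = 2.4990
Strategy Q: R₀ = 0.69×0.0 + 0.40×8.1 + 0.17×6.8 + 0.08×7.9 = 5.0280
Highest R₀: strategy Q with 5.0280.

5.03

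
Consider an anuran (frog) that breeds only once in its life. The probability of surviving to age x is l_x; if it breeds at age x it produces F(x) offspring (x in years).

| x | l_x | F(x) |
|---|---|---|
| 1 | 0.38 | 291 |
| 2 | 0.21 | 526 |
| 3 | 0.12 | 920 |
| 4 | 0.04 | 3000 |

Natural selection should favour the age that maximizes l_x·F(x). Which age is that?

Expected offspring if breeding at age x = l_x × F(x):
  age 1: 0.38 × 291 = 110.580
  age 2: 0.21 × 526 = 110.460
  age 3: 0.12 × 920 = 110.400
  age 4: 0.04 × 3000 = 120.000
Maximum at age 4 (120.000).

4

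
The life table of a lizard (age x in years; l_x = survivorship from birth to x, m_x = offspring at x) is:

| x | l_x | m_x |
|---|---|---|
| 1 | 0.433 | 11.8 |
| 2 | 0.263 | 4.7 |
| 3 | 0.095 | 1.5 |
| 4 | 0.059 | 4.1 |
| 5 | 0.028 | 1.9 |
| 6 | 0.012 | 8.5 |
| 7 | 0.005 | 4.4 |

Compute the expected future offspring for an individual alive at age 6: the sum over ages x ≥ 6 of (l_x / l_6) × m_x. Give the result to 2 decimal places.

l_6 = 0.012. Conditional survival from age 6 to x is l_x / l_6.
  x=6: (0.012/0.012) × 8.5 = 8.5000
  x=7: (0.005/0.012) × 4.4 = 1.8333
Sum = 8.5000 + 1.8333 = 10.3333

10.33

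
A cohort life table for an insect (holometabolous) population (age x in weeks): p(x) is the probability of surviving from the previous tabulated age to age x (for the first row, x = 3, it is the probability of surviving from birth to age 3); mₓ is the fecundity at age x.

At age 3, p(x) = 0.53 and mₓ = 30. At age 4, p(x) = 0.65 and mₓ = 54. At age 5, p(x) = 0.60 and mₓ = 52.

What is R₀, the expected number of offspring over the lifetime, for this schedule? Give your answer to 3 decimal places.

45.251

Survivorship from birth: l_x = p_3·p_4·…·p_x.
  l_3 = 0.53000
  l_4 = 0.34450
  l_5 = 0.20670
R₀ = Σ l_x mₓ:
  age 3: 0.53000 × 30 = 15.9000
  age 4: 0.34450 × 54 = 18.6030
  age 5: 0.20670 × 52 = 10.7484
R₀ = 15.9000 + 18.6030 + 10.7484 = 45.2514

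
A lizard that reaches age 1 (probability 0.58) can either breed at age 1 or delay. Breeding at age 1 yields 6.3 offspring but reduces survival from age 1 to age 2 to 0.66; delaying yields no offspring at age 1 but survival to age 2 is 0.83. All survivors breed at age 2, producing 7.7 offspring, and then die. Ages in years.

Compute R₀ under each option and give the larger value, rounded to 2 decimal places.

breed at age 1: R₀ = 0.58 × (6.3 + 0.66 × 7.7) = 0.58 × 11.3820 = 6.6016
delay to age 2: R₀ = 0.58 × (0.83 × 7.7) = 0.58 × 6.3910 = 3.7068
Higher: breed at age 1 (6.6016).

6.60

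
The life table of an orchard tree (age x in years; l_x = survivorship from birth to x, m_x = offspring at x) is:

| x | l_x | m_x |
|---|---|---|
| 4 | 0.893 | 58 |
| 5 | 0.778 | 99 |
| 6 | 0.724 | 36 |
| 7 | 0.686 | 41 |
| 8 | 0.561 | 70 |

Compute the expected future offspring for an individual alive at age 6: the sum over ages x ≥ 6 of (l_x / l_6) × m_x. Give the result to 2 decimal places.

l_6 = 0.724. Conditional survival from age 6 to x is l_x / l_6.
  x=6: (0.724/0.724) × 36 = 36.0000
  x=7: (0.686/0.724) × 41 = 38.8481
  x=8: (0.561/0.724) × 70 = 54.2403
Sum = 36.0000 + 38.8481 + 54.2403 = 129.0884

129.09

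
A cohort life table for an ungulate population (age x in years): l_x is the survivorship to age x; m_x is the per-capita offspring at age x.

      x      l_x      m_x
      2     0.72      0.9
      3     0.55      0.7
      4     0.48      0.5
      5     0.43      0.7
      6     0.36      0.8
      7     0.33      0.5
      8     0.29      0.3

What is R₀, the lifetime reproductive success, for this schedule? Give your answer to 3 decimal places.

R₀ = Σ l_x m_x:
  age 2: 0.72 × 0.9 = 0.6480
  age 3: 0.55 × 0.7 = 0.3850
  age 4: 0.48 × 0.5 = 0.2400
  age 5: 0.43 × 0.7 = 0.3010
  age 6: 0.36 × 0.8 = 0.2880
  age 7: 0.33 × 0.5 = 0.1650
  age 8: 0.29 × 0.3 = 0.0870
R₀ = 0.6480 + 0.3850 + 0.2400 + 0.3010 + 0.2880 + 0.1650 + 0.0870 = 2.1140

2.114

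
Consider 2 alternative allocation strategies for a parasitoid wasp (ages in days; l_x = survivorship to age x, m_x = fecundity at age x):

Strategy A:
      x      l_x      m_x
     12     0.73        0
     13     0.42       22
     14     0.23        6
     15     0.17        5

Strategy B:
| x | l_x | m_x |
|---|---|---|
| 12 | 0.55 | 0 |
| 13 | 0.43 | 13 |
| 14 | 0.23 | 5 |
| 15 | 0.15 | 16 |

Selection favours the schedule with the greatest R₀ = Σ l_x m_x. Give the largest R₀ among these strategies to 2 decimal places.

11.47

Strategy A: R₀ = 0.73×0 + 0.42×22 + 0.23×6 + 0.17×5 = 11.4700
Strategy B: R₀ = 0.55×0 + 0.43×13 + 0.23×5 + 0.15×16 = 9.1400
Highest R₀: strategy A with 11.4700.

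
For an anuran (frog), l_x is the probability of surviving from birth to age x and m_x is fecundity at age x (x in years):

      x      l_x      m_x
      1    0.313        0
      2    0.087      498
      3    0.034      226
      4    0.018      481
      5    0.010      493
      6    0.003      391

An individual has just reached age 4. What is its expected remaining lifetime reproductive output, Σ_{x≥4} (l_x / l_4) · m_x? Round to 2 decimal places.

820.06

l_4 = 0.018. Conditional survival from age 4 to x is l_x / l_4.
  x=4: (0.018/0.018) × 481 = 481.0000
  x=5: (0.010/0.018) × 493 = 273.8889
  x=6: (0.003/0.018) × 391 = 65.1667
Sum = 481.0000 + 273.8889 + 65.1667 = 820.0556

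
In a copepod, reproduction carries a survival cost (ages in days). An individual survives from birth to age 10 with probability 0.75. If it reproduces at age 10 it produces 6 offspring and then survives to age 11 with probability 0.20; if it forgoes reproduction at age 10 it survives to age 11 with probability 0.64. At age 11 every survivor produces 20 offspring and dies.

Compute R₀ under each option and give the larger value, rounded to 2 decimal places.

9.60

breed at age 10: R₀ = 0.75 × (6 + 0.20 × 20) = 0.75 × 10.0000 = 7.5000
delay to age 11: R₀ = 0.75 × (0.64 × 20) = 0.75 × 12.8000 = 9.6000
Higher: delay to age 11 (9.6000).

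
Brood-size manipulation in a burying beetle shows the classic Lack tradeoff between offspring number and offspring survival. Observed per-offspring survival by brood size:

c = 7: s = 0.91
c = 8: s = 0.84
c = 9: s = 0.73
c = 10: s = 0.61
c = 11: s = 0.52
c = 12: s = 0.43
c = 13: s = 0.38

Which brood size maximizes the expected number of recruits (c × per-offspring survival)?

8

Expected recruits = c × s(c):
  c=7: 7 × 0.91 = 6.370
  c=8: 8 × 0.84 = 6.720
  c=9: 9 × 0.73 = 6.570
  c=10: 10 × 0.61 = 6.100
  c=11: 11 × 0.52 = 5.720
  c=12: 12 × 0.43 = 5.160
  c=13: 13 × 0.38 = 4.940
Maximum at c = 8 (6.720 recruits).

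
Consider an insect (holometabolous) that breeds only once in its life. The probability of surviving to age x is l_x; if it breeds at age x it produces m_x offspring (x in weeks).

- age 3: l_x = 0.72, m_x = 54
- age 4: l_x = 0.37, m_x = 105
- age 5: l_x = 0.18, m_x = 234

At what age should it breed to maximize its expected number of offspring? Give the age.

Expected offspring if breeding at age x = l_x × m_x:
  age 3: 0.72 × 54 = 38.880
  age 4: 0.37 × 105 = 38.850
  age 5: 0.18 × 234 = 42.120
Maximum at age 5 (42.120).

5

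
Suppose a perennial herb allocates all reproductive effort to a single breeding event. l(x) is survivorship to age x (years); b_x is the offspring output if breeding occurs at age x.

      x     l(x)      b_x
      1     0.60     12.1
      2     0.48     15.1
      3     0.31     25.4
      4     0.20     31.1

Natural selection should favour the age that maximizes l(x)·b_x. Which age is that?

3

Expected offspring if breeding at age x = l(x) × b_x:
  age 1: 0.60 × 12.1 = 7.260
  age 2: 0.48 × 15.1 = 7.248
  age 3: 0.31 × 25.4 = 7.874
  age 4: 0.20 × 31.1 = 6.220
Maximum at age 3 (7.874).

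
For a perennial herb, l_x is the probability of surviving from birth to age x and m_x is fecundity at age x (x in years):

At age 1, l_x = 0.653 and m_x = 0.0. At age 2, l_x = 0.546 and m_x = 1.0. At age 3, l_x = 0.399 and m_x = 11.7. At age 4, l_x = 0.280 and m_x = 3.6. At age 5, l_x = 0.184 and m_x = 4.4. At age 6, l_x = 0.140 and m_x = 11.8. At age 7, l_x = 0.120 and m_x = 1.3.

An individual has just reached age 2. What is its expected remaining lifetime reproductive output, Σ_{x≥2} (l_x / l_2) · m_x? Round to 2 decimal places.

16.19

l_2 = 0.546. Conditional survival from age 2 to x is l_x / l_2.
  x=2: (0.546/0.546) × 1.0 = 1.0000
  x=3: (0.399/0.546) × 11.7 = 8.5500
  x=4: (0.280/0.546) × 3.6 = 1.8462
  x=5: (0.184/0.546) × 4.4 = 1.4828
  x=6: (0.140/0.546) × 11.8 = 3.0256
  x=7: (0.120/0.546) × 1.3 = 0.2857
Sum = 1.0000 + 8.5500 + 1.8462 + 1.4828 + 3.0256 + 0.2857 = 16.1903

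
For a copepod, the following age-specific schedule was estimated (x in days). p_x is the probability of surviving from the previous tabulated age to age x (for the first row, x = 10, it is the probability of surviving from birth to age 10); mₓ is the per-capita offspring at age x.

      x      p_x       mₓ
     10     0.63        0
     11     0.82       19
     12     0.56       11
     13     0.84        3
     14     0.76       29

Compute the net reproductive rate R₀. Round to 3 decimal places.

Survivorship from birth: l_x = p_10·p_11·…·p_x.
  l_10 = 0.63000
  l_11 = 0.51660
  l_12 = 0.28930
  l_13 = 0.24301
  l_14 = 0.18469
R₀ = Σ l_x mₓ:
  age 10: 0.63000 × 0 = 0.0000
  age 11: 0.51660 × 19 = 9.8154
  age 12: 0.28930 × 11 = 3.1823
  age 13: 0.24301 × 3 = 0.7290
  age 14: 0.18469 × 29 = 5.3560
R₀ = 0.0000 + 9.8154 + 3.1823 + 0.7290 + 5.3560 = 19.0827

19.083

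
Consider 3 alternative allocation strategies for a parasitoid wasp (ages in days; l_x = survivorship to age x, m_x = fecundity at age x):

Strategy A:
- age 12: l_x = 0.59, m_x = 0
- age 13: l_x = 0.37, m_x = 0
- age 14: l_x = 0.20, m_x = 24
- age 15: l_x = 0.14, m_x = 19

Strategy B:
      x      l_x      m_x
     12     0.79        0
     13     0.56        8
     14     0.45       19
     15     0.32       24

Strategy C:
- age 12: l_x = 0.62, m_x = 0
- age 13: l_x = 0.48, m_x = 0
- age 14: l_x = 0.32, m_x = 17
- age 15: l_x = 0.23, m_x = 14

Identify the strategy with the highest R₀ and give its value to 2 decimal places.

Strategy A: R₀ = 0.59×0 + 0.37×0 + 0.20×24 + 0.14×19 = 7.4600
Strategy B: R₀ = 0.79×0 + 0.56×8 + 0.45×19 + 0.32×24 = 20.7100
Strategy C: R₀ = 0.62×0 + 0.48×0 + 0.32×17 + 0.23×14 = 8.6600
Highest R₀: strategy B with 20.7100.

20.71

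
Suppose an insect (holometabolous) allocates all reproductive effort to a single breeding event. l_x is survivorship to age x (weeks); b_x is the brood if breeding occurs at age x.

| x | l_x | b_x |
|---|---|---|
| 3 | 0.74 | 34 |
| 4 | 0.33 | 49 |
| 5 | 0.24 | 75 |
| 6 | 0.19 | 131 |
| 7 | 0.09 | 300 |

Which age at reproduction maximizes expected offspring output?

Expected offspring if breeding at age x = l_x × b_x:
  age 3: 0.74 × 34 = 25.160
  age 4: 0.33 × 49 = 16.170
  age 5: 0.24 × 75 = 18.000
  age 6: 0.19 × 131 = 24.890
  age 7: 0.09 × 300 = 27.000
Maximum at age 7 (27.000).

7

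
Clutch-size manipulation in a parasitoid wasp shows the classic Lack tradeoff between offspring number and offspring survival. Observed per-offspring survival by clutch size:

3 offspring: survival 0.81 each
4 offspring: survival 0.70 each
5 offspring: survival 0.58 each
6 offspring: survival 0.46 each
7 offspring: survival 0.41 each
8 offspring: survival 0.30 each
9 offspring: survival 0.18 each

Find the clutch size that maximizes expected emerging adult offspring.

Expected emerging adult offspring = c × s(c):
  c=3: 3 × 0.81 = 2.430
  c=4: 4 × 0.70 = 2.800
  c=5: 5 × 0.58 = 2.900
  c=6: 6 × 0.46 = 2.760
  c=7: 7 × 0.41 = 2.870
  c=8: 8 × 0.30 = 2.400
  c=9: 9 × 0.18 = 1.620
Maximum at c = 5 (2.900 emerging adult offspring).

5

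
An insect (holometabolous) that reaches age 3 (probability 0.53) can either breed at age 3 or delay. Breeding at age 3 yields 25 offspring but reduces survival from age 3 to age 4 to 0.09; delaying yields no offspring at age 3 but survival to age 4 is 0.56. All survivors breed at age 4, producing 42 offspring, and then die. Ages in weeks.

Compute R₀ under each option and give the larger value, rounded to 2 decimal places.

breed at age 3: R₀ = 0.53 × (25 + 0.09 × 42) = 0.53 × 28.7800 = 15.2534
delay to age 4: R₀ = 0.53 × (0.56 × 42) = 0.53 × 23.5200 = 12.4656
Higher: breed at age 3 (15.2534).

15.25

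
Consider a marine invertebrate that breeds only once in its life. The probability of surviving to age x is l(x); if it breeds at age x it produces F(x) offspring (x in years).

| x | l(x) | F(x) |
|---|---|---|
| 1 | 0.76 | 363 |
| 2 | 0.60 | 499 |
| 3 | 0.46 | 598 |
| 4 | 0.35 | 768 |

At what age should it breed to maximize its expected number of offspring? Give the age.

Expected offspring if breeding at age x = l(x) × F(x):
  age 1: 0.76 × 363 = 275.880
  age 2: 0.60 × 499 = 299.400
  age 3: 0.46 × 598 = 275.080
  age 4: 0.35 × 768 = 268.800
Maximum at age 2 (299.400).

2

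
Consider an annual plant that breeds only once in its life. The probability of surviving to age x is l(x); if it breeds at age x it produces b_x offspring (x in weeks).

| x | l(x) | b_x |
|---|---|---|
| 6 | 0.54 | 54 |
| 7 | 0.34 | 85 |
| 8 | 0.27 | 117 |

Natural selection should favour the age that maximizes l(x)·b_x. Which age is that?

Expected offspring if breeding at age x = l(x) × b_x:
  age 6: 0.54 × 54 = 29.160
  age 7: 0.34 × 85 = 28.900
  age 8: 0.27 × 117 = 31.590
Maximum at age 8 (31.590).

8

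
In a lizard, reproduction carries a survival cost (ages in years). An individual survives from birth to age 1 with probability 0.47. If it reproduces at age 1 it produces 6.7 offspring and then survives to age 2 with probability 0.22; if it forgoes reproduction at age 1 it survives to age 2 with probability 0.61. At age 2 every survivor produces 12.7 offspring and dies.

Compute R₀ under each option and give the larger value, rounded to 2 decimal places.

breed at age 1: R₀ = 0.47 × (6.7 + 0.22 × 12.7) = 0.47 × 9.4940 = 4.4622
delay to age 2: R₀ = 0.47 × (0.61 × 12.7) = 0.47 × 7.7470 = 3.6411
Higher: breed at age 1 (4.4622).

4.46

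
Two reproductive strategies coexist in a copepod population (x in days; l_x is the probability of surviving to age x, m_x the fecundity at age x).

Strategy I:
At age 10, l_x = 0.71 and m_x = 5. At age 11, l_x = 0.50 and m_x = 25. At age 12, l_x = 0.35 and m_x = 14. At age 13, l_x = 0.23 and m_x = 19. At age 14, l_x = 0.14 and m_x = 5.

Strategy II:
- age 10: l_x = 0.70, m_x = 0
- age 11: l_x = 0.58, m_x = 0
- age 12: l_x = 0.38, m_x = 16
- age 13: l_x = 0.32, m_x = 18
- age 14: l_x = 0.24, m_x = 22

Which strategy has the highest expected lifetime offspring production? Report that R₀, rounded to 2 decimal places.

Strategy I: R₀ = 0.71×5 + 0.50×25 + 0.35×14 + 0.23×19 + 0.14×5 = 26.0200
Strategy II: R₀ = 0.70×0 + 0.58×0 + 0.38×16 + 0.32×18 + 0.24×22 = 17.1200
Highest R₀: strategy I with 26.0200.

26.02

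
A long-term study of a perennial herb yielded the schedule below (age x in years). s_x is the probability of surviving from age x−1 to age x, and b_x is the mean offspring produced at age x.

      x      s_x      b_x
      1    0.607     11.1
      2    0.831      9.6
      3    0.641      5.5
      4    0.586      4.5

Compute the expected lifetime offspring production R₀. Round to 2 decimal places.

Survivorship from birth: l_x = s_1·s_2·…·s_x.
  l_1 = 0.60700
  l_2 = 0.50442
  l_3 = 0.32333
  l_4 = 0.18947
R₀ = Σ l_x b_x:
  age 1: 0.60700 × 11.1 = 6.7377
  age 2: 0.50442 × 9.6 = 4.8424
  age 3: 0.32333 × 5.5 = 1.7783
  age 4: 0.18947 × 4.5 = 0.8526
R₀ = 6.7377 + 4.8424 + 1.7783 + 0.8526 = 14.2111

14.21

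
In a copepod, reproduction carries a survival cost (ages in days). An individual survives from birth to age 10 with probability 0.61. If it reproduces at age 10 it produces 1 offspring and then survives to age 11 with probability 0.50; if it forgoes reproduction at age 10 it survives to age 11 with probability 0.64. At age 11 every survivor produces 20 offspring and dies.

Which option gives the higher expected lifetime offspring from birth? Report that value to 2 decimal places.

7.81

breed at age 10: R₀ = 0.61 × (1 + 0.50 × 20) = 0.61 × 11.0000 = 6.7100
delay to age 11: R₀ = 0.61 × (0.64 × 20) = 0.61 × 12.8000 = 7.8080
Higher: delay to age 11 (7.8080).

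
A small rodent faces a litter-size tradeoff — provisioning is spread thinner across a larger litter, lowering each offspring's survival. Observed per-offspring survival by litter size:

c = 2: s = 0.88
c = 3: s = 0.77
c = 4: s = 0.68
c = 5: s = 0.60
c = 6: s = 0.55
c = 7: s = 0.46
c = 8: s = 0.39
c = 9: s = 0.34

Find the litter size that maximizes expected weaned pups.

6

Expected weaned pups = c × s(c):
  c=2: 2 × 0.88 = 1.760
  c=3: 3 × 0.77 = 2.310
  c=4: 4 × 0.68 = 2.720
  c=5: 5 × 0.60 = 3.000
  c=6: 6 × 0.55 = 3.300
  c=7: 7 × 0.46 = 3.220
  c=8: 8 × 0.39 = 3.120
  c=9: 9 × 0.34 = 3.060
Maximum at c = 6 (3.300 weaned pups).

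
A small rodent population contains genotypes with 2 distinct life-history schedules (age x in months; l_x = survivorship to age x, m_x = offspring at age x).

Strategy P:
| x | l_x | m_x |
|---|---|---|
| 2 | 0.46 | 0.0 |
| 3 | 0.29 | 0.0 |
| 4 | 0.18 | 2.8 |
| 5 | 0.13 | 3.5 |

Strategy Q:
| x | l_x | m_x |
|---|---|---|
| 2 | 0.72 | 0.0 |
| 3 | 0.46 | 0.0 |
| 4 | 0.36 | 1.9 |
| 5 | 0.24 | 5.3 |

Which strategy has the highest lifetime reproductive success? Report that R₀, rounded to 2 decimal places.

Strategy P: R₀ = 0.46×0.0 + 0.29×0.0 + 0.18×2.8 + 0.13×3.5 = 0.9590
Strategy Q: R₀ = 0.72×0.0 + 0.46×0.0 + 0.36×1.9 + 0.24×5.3 = 1.9560
Highest R₀: strategy Q with 1.9560.

1.96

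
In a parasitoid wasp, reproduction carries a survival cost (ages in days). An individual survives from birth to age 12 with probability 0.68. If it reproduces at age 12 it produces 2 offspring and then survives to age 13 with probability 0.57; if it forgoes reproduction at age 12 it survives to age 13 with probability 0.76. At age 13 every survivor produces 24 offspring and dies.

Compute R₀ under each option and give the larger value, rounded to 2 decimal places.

breed at age 12: R₀ = 0.68 × (2 + 0.57 × 24) = 0.68 × 15.6800 = 10.6624
delay to age 13: R₀ = 0.68 × (0.76 × 24) = 0.68 × 18.2400 = 12.4032
Higher: delay to age 13 (12.4032).

12.40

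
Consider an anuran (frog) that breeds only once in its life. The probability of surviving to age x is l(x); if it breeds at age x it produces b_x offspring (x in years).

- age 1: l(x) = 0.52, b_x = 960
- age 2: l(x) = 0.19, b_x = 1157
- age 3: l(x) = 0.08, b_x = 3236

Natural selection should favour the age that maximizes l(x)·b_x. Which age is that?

Expected offspring if breeding at age x = l(x) × b_x:
  age 1: 0.52 × 960 = 499.200
  age 2: 0.19 × 1157 = 219.830
  age 3: 0.08 × 3236 = 258.880
Maximum at age 1 (499.200).

1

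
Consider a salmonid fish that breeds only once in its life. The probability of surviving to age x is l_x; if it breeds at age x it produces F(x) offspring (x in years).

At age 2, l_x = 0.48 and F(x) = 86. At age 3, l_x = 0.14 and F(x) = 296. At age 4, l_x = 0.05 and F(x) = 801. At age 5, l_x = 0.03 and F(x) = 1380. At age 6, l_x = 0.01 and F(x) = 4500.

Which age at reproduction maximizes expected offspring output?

6

Expected offspring if breeding at age x = l_x × F(x):
  age 2: 0.48 × 86 = 41.280
  age 3: 0.14 × 296 = 41.440
  age 4: 0.05 × 801 = 40.050
  age 5: 0.03 × 1380 = 41.400
  age 6: 0.01 × 4500 = 45.000
Maximum at age 6 (45.000).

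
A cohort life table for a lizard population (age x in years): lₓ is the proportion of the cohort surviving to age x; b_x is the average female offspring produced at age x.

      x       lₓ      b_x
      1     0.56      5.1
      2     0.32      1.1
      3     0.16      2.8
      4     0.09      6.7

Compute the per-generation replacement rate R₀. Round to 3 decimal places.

4.259

R₀ = Σ lₓ b_x:
  age 1: 0.56 × 5.1 = 2.8560
  age 2: 0.32 × 1.1 = 0.3520
  age 3: 0.16 × 2.8 = 0.4480
  age 4: 0.09 × 6.7 = 0.6030
R₀ = 2.8560 + 0.3520 + 0.4480 + 0.6030 = 4.2590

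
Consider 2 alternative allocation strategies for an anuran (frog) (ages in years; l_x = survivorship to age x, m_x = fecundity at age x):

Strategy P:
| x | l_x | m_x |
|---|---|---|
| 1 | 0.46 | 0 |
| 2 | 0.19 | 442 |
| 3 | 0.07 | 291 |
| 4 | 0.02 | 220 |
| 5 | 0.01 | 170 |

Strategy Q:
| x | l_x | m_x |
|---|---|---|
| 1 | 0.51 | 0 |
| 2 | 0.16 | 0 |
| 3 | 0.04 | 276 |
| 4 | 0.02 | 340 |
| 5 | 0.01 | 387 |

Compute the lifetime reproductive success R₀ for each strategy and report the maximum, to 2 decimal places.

Strategy P: R₀ = 0.46×0 + 0.19×442 + 0.07×291 + 0.02×220 + 0.01×170 = 110.4500
Strategy Q: R₀ = 0.51×0 + 0.16×0 + 0.04×276 + 0.02×340 + 0.01×387 = 21.7100
Highest R₀: strategy P with 110.4500.

110.45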